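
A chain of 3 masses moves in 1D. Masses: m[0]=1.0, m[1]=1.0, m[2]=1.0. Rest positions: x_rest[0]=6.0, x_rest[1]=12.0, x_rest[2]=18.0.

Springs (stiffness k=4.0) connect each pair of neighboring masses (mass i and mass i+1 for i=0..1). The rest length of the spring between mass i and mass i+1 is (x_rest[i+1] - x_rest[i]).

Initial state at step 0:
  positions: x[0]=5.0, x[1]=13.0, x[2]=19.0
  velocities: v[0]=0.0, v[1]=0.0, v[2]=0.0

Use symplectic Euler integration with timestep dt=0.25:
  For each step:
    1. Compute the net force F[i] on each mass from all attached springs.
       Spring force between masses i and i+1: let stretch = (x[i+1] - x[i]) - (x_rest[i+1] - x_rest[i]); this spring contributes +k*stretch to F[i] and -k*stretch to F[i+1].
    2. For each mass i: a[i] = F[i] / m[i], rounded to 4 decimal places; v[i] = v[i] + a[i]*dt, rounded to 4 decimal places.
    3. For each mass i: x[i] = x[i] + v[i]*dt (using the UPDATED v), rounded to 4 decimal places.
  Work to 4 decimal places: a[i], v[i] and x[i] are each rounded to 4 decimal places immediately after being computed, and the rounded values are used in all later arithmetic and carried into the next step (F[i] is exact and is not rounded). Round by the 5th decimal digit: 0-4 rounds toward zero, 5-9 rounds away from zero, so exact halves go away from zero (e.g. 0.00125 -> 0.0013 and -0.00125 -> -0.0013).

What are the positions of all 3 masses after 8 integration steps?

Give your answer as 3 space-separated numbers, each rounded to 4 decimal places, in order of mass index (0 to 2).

Answer: 6.6634 12.5097 17.8271

Derivation:
Step 0: x=[5.0000 13.0000 19.0000] v=[0.0000 0.0000 0.0000]
Step 1: x=[5.5000 12.5000 19.0000] v=[2.0000 -2.0000 0.0000]
Step 2: x=[6.2500 11.8750 18.8750] v=[3.0000 -2.5000 -0.5000]
Step 3: x=[6.9063 11.5938 18.5000] v=[2.6250 -1.1250 -1.5000]
Step 4: x=[7.2344 11.8672 17.8985] v=[1.3125 1.0937 -2.4062]
Step 5: x=[7.2207 12.4903 17.2891] v=[-0.0547 2.4922 -2.4375]
Step 6: x=[7.0244 12.9957 16.9800] v=[-0.7851 2.0214 -1.2363]
Step 7: x=[6.8210 13.0043 17.1749] v=[-0.8138 0.0344 0.7794]
Step 8: x=[6.6634 12.5097 17.8271] v=[-0.6305 -1.9783 2.6088]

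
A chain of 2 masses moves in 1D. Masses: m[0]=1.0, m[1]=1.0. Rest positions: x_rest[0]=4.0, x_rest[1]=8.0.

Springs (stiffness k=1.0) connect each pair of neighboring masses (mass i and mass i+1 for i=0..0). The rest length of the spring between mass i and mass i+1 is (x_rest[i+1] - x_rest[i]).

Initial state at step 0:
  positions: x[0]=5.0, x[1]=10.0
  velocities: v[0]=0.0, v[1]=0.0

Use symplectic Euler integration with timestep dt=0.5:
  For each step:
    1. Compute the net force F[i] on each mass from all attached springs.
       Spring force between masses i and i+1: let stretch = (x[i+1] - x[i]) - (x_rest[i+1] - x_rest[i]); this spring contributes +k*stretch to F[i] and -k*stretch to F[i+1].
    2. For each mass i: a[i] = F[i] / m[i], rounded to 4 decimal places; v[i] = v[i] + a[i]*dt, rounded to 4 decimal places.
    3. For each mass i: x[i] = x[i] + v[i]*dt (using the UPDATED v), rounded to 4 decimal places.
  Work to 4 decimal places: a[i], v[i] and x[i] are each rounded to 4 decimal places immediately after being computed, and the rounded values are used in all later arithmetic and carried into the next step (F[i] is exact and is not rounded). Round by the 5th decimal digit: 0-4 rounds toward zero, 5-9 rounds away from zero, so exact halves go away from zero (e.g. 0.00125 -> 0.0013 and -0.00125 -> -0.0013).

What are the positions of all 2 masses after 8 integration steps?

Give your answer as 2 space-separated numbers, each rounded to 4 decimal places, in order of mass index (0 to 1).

Step 0: x=[5.0000 10.0000] v=[0.0000 0.0000]
Step 1: x=[5.2500 9.7500] v=[0.5000 -0.5000]
Step 2: x=[5.6250 9.3750] v=[0.7500 -0.7500]
Step 3: x=[5.9375 9.0625] v=[0.6250 -0.6250]
Step 4: x=[6.0313 8.9688] v=[0.1875 -0.1875]
Step 5: x=[5.8594 9.1407] v=[-0.3438 0.3438]
Step 6: x=[5.5078 9.4923] v=[-0.7032 0.7032]
Step 7: x=[5.1523 9.8478] v=[-0.7110 0.7110]
Step 8: x=[4.9707 10.0295] v=[-0.3633 0.3633]

Answer: 4.9707 10.0295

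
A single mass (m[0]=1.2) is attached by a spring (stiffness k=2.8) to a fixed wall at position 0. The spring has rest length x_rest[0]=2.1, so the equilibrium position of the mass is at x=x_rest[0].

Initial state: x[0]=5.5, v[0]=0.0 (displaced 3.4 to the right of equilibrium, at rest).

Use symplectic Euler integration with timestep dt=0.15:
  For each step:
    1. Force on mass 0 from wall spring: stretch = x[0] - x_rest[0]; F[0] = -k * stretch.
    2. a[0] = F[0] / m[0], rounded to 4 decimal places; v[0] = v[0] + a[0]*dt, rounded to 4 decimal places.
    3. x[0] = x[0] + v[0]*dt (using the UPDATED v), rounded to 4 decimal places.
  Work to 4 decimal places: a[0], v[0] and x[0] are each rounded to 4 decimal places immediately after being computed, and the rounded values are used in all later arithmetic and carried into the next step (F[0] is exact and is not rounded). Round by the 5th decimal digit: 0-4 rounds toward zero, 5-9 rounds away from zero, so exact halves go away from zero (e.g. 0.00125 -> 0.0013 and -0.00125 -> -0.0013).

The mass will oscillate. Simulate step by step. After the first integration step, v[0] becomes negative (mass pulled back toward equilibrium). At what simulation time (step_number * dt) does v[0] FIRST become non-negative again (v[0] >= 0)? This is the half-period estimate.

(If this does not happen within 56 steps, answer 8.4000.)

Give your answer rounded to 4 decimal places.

Step 0: x=[5.5000] v=[0.0000]
Step 1: x=[5.3215] v=[-1.1900]
Step 2: x=[4.9739] v=[-2.3175]
Step 3: x=[4.4754] v=[-3.3234]
Step 4: x=[3.8522] v=[-4.1548]
Step 5: x=[3.1370] v=[-4.7681]
Step 6: x=[2.3673] v=[-5.1311]
Step 7: x=[1.5836] v=[-5.2247]
Step 8: x=[0.8270] v=[-5.0440]
Step 9: x=[0.1372] v=[-4.5985]
Step 10: x=[-0.4495] v=[-3.9115]
Step 11: x=[-0.9024] v=[-3.0192]
Step 12: x=[-1.1977] v=[-1.9684]
Step 13: x=[-1.3198] v=[-0.8142]
Step 14: x=[-1.2624] v=[0.3827]
First v>=0 after going negative at step 14, time=2.1000

Answer: 2.1000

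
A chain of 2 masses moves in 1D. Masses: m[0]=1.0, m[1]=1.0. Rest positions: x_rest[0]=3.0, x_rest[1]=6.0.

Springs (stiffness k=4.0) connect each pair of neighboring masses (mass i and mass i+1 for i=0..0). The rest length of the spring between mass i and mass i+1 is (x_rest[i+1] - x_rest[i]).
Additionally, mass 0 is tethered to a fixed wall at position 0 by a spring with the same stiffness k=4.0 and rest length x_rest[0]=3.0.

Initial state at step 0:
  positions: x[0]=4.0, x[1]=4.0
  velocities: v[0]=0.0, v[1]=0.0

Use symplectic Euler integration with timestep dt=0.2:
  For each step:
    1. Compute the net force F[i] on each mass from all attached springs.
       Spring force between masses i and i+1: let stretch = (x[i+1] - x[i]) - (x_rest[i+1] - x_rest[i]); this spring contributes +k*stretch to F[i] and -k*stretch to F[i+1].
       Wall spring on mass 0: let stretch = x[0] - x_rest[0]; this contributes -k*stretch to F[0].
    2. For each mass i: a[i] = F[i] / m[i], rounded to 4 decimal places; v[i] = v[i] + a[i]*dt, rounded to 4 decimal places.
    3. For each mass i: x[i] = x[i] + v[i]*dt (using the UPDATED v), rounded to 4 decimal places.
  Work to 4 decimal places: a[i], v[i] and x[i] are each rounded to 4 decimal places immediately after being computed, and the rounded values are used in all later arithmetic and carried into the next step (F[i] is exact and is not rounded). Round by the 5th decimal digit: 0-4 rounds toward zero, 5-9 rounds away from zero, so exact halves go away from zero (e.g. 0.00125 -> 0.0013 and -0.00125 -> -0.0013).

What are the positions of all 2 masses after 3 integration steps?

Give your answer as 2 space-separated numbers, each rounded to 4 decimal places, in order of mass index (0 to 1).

Step 0: x=[4.0000 4.0000] v=[0.0000 0.0000]
Step 1: x=[3.3600 4.4800] v=[-3.2000 2.4000]
Step 2: x=[2.3616 5.2608] v=[-4.9920 3.9040]
Step 3: x=[1.4492 6.0577] v=[-4.5619 3.9846]

Answer: 1.4492 6.0577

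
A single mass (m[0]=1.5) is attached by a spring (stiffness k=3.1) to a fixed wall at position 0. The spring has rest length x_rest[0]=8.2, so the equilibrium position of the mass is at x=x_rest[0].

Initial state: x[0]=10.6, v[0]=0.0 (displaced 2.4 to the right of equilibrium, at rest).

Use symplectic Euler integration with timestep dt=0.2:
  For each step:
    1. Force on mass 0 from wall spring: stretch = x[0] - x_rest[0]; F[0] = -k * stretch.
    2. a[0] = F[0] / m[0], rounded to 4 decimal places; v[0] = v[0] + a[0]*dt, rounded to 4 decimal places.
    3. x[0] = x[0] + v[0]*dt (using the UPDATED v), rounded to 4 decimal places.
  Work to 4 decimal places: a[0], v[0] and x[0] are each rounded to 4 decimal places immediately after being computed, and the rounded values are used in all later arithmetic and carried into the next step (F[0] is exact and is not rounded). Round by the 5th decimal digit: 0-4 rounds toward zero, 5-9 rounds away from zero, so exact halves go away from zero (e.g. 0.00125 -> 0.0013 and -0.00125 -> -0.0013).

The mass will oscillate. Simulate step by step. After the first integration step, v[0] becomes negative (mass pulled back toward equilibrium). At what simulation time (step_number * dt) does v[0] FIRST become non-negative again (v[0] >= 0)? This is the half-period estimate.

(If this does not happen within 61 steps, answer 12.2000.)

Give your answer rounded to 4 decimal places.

Answer: 2.2000

Derivation:
Step 0: x=[10.6000] v=[0.0000]
Step 1: x=[10.4016] v=[-0.9920]
Step 2: x=[10.0212] v=[-1.9020]
Step 3: x=[9.4902] v=[-2.6548]
Step 4: x=[8.8526] v=[-3.1881]
Step 5: x=[8.1610] v=[-3.4578]
Step 6: x=[7.4727] v=[-3.4417]
Step 7: x=[6.8445] v=[-3.1411]
Step 8: x=[6.3283] v=[-2.5808]
Step 9: x=[5.9669] v=[-1.8072]
Step 10: x=[5.7901] v=[-0.8842]
Step 11: x=[5.8125] v=[0.1119]
First v>=0 after going negative at step 11, time=2.2000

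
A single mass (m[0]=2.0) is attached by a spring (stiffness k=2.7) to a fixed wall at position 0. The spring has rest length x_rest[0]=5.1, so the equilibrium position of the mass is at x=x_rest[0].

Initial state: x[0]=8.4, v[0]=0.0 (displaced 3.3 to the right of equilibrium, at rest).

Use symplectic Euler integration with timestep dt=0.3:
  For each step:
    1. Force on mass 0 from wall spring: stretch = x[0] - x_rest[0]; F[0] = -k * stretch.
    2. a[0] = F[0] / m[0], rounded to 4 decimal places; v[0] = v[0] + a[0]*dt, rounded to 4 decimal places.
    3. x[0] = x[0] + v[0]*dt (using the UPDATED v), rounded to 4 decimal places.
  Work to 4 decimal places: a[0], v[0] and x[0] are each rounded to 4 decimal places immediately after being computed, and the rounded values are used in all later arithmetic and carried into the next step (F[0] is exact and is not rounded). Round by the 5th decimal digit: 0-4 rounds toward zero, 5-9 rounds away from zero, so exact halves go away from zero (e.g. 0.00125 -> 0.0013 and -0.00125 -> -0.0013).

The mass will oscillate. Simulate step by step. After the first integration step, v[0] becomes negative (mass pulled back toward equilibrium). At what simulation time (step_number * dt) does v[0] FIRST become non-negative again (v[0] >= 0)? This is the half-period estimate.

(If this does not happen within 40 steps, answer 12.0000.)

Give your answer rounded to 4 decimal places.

Answer: 2.7000

Derivation:
Step 0: x=[8.4000] v=[0.0000]
Step 1: x=[7.9991] v=[-1.3365]
Step 2: x=[7.2459] v=[-2.5106]
Step 3: x=[6.2320] v=[-3.3797]
Step 4: x=[5.0805] v=[-3.8382]
Step 5: x=[3.9314] v=[-3.8303]
Step 6: x=[2.9243] v=[-3.3570]
Step 7: x=[2.1816] v=[-2.4758]
Step 8: x=[1.7934] v=[-1.2939]
Step 9: x=[1.8070] v=[0.0453]
First v>=0 after going negative at step 9, time=2.7000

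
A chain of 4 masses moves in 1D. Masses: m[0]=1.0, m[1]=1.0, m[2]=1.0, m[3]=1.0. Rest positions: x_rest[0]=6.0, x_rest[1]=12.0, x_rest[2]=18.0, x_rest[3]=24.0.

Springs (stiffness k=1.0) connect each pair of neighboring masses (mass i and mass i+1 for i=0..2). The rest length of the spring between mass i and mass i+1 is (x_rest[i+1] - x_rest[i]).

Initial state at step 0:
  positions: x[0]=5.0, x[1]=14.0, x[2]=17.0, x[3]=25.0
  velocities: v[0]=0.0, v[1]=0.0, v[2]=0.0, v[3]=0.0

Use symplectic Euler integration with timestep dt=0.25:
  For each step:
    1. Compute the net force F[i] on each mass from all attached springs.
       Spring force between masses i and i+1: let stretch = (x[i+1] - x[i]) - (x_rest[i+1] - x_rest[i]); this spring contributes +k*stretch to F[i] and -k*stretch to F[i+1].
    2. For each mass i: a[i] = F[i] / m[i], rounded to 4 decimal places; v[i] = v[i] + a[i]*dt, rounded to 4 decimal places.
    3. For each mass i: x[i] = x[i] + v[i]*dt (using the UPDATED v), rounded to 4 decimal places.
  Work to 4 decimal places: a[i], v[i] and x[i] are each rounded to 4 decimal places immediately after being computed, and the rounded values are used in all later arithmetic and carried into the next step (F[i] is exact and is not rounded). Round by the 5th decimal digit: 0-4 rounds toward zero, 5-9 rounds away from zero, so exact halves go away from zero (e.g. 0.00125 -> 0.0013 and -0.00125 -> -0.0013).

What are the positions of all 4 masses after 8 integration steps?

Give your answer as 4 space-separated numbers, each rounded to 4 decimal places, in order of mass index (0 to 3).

Step 0: x=[5.0000 14.0000 17.0000 25.0000] v=[0.0000 0.0000 0.0000 0.0000]
Step 1: x=[5.1875 13.6250 17.3125 24.8750] v=[0.7500 -1.5000 1.2500 -0.5000]
Step 2: x=[5.5274 12.9531 17.8672 24.6524] v=[1.3594 -2.6875 2.2188 -0.8906]
Step 3: x=[5.9564 12.1243 18.5389 24.3807] v=[1.7158 -3.3154 2.6866 -1.0869]
Step 4: x=[6.3959 11.3109 19.1748 24.1189] v=[1.7578 -3.2537 2.5434 -1.0474]
Step 5: x=[6.7676 10.6818 19.6282 23.9231] v=[1.4866 -2.5165 1.8135 -0.7834]
Step 6: x=[7.0089 10.3672 19.7909 23.8338] v=[0.9652 -1.2585 0.6506 -0.3571]
Step 7: x=[7.0851 10.4317 19.6173 23.8669] v=[0.3048 0.2579 -0.6946 0.1322]
Step 8: x=[6.9955 10.8611 19.1352 24.0094] v=[-0.3586 1.7177 -1.9286 0.5698]

Answer: 6.9955 10.8611 19.1352 24.0094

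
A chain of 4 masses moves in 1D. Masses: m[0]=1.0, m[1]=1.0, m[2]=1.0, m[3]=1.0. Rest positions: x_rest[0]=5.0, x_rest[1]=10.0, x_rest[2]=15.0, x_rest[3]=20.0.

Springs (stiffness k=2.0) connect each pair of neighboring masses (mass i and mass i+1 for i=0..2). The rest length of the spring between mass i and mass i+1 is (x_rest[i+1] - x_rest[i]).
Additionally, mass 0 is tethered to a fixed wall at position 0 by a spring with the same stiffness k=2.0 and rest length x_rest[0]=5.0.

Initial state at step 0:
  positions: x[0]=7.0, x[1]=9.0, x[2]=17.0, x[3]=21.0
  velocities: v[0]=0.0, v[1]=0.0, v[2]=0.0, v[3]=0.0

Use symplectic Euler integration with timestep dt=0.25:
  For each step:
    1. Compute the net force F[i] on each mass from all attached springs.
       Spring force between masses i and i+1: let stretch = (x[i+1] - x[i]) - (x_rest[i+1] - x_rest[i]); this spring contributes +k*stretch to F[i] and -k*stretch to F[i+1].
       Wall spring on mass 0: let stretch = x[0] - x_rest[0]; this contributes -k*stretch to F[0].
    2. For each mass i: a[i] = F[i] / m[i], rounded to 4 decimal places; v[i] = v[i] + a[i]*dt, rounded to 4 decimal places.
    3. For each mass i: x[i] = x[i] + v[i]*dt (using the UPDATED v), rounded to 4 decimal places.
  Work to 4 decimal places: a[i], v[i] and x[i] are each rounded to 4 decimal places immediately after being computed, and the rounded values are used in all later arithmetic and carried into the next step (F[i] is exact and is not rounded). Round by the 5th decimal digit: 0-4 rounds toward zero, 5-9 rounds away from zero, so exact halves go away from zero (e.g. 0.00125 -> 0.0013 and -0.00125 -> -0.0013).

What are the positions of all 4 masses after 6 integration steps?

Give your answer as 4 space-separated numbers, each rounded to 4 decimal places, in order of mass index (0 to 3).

Step 0: x=[7.0000 9.0000 17.0000 21.0000] v=[0.0000 0.0000 0.0000 0.0000]
Step 1: x=[6.3750 9.7500 16.5000 21.1250] v=[-2.5000 3.0000 -2.0000 0.5000]
Step 2: x=[5.3750 10.9219 15.7344 21.2969] v=[-4.0000 4.6875 -3.0625 0.6875]
Step 3: x=[4.3965 12.0020 15.0625 21.3985] v=[-3.9141 4.3203 -2.6875 0.4063]
Step 4: x=[3.8191 12.5140 14.8001 21.3331] v=[-2.3096 2.0478 -1.0498 -0.2617]
Step 5: x=[3.8512 12.2249 15.0685 21.0761] v=[0.1283 -1.1566 1.0737 -1.0282]
Step 6: x=[4.4486 11.2445 15.7324 20.6931] v=[2.3896 -3.9217 2.6557 -1.5320]

Answer: 4.4486 11.2445 15.7324 20.6931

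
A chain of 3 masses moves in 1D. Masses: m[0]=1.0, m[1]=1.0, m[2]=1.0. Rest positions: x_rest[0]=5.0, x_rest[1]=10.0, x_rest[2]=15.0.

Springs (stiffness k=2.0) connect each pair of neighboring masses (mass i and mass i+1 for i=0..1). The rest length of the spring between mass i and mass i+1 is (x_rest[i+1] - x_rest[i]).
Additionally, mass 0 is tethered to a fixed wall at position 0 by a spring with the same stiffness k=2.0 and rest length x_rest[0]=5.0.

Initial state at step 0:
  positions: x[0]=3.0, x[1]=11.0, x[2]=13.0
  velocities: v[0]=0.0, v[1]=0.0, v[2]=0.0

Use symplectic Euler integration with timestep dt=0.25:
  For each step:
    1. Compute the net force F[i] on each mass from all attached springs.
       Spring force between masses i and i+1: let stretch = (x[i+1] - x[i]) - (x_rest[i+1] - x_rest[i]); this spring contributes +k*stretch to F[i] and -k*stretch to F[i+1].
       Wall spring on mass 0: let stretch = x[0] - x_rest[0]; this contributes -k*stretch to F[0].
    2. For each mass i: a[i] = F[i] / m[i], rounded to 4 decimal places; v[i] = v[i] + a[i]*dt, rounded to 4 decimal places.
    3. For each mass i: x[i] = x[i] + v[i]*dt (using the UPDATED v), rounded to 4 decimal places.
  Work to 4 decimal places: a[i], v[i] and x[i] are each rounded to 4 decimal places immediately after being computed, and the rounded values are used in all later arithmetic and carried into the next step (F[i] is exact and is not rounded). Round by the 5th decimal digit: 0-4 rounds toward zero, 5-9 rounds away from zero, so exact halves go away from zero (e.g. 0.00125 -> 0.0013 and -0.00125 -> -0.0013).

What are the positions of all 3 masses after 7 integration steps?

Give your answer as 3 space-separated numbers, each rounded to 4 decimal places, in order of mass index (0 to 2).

Step 0: x=[3.0000 11.0000 13.0000] v=[0.0000 0.0000 0.0000]
Step 1: x=[3.6250 10.2500 13.3750] v=[2.5000 -3.0000 1.5000]
Step 2: x=[4.6250 9.0625 13.9844] v=[4.0000 -4.7500 2.4375]
Step 3: x=[5.6016 7.9356 14.6036] v=[3.9063 -4.5078 2.4766]
Step 4: x=[6.1697 7.3504 15.0143] v=[2.2725 -2.3408 1.6426]
Step 5: x=[6.1142 7.5756 15.0920] v=[-0.2220 0.9008 0.3107]
Step 6: x=[5.4771 8.5577 14.8551] v=[-2.5484 3.9283 -0.9475]
Step 7: x=[4.5404 9.9419 14.4561] v=[-3.7467 5.5367 -1.5962]

Answer: 4.5404 9.9419 14.4561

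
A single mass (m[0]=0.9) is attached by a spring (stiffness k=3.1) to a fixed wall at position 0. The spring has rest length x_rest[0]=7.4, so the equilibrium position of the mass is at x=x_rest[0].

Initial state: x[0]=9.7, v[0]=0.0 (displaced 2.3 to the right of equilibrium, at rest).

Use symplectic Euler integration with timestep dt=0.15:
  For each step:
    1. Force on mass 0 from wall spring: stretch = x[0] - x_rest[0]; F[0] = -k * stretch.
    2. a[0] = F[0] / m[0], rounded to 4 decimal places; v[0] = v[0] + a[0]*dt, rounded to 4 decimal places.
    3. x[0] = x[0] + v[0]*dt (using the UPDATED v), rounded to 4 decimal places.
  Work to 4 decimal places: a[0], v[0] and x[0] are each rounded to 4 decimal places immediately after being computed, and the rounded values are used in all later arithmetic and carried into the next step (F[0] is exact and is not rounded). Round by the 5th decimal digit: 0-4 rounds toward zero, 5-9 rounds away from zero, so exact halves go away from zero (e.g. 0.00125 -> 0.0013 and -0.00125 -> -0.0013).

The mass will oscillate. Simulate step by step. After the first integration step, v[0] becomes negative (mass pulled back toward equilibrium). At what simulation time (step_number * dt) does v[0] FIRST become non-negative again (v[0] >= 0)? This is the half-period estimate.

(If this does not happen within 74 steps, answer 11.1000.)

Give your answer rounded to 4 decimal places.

Answer: 1.8000

Derivation:
Step 0: x=[9.7000] v=[0.0000]
Step 1: x=[9.5218] v=[-1.1883]
Step 2: x=[9.1791] v=[-2.2846]
Step 3: x=[8.6985] v=[-3.2038]
Step 4: x=[8.1173] v=[-3.8747]
Step 5: x=[7.4805] v=[-4.2453]
Step 6: x=[6.8375] v=[-4.2869]
Step 7: x=[6.2381] v=[-3.9963]
Step 8: x=[5.7287] v=[-3.3960]
Step 9: x=[5.3488] v=[-2.5325]
Step 10: x=[5.1279] v=[-1.4727]
Step 11: x=[5.0831] v=[-0.2988]
Step 12: x=[5.2178] v=[0.8983]
First v>=0 after going negative at step 12, time=1.8000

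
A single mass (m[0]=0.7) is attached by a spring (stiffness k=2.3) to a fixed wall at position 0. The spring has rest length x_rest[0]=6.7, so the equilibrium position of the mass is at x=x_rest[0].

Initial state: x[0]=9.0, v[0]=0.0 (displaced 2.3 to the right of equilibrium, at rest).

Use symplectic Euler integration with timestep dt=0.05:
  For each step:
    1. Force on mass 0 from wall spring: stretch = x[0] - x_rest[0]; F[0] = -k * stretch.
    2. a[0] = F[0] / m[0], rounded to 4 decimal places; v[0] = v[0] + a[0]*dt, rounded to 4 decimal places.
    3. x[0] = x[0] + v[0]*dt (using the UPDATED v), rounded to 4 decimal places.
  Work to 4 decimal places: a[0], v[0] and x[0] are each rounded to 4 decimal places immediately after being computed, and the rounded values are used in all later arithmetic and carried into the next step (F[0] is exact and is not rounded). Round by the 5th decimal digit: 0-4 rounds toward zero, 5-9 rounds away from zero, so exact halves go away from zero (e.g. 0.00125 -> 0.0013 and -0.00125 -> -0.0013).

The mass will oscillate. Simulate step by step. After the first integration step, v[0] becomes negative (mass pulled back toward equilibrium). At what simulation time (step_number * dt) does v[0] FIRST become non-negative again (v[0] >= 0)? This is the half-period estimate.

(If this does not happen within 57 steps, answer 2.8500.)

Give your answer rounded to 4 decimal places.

Step 0: x=[9.0000] v=[0.0000]
Step 1: x=[8.9811] v=[-0.3779]
Step 2: x=[8.9435] v=[-0.7527]
Step 3: x=[8.8874] v=[-1.1213]
Step 4: x=[8.8134] v=[-1.4807]
Step 5: x=[8.7220] v=[-1.8279]
Step 6: x=[8.6140] v=[-2.1601]
Step 7: x=[8.4903] v=[-2.4745]
Step 8: x=[8.3519] v=[-2.7686]
Step 9: x=[8.1999] v=[-3.0400]
Step 10: x=[8.0356] v=[-3.2864]
Step 11: x=[7.8603] v=[-3.5058]
Step 12: x=[7.6755] v=[-3.6964]
Step 13: x=[7.4827] v=[-3.8567]
Step 14: x=[7.2834] v=[-3.9853]
Step 15: x=[7.0793] v=[-4.0811]
Step 16: x=[6.8721] v=[-4.1434]
Step 17: x=[6.6635] v=[-4.1717]
Step 18: x=[6.4552] v=[-4.1657]
Step 19: x=[6.2489] v=[-4.1255]
Step 20: x=[6.0463] v=[-4.0514]
Step 21: x=[5.8491] v=[-3.9440]
Step 22: x=[5.6589] v=[-3.8042]
Step 23: x=[5.4772] v=[-3.6332]
Step 24: x=[5.3056] v=[-3.4323]
Step 25: x=[5.1454] v=[-3.2032]
Step 26: x=[4.9980] v=[-2.9478]
Step 27: x=[4.8646] v=[-2.6682]
Step 28: x=[4.7463] v=[-2.3667]
Step 29: x=[4.6440] v=[-2.0457]
Step 30: x=[4.5586] v=[-1.7079]
Step 31: x=[4.4908] v=[-1.3561]
Step 32: x=[4.4411] v=[-0.9932]
Step 33: x=[4.4100] v=[-0.6221]
Step 34: x=[4.3977] v=[-0.2459]
Step 35: x=[4.4043] v=[0.1323]
First v>=0 after going negative at step 35, time=1.7500

Answer: 1.7500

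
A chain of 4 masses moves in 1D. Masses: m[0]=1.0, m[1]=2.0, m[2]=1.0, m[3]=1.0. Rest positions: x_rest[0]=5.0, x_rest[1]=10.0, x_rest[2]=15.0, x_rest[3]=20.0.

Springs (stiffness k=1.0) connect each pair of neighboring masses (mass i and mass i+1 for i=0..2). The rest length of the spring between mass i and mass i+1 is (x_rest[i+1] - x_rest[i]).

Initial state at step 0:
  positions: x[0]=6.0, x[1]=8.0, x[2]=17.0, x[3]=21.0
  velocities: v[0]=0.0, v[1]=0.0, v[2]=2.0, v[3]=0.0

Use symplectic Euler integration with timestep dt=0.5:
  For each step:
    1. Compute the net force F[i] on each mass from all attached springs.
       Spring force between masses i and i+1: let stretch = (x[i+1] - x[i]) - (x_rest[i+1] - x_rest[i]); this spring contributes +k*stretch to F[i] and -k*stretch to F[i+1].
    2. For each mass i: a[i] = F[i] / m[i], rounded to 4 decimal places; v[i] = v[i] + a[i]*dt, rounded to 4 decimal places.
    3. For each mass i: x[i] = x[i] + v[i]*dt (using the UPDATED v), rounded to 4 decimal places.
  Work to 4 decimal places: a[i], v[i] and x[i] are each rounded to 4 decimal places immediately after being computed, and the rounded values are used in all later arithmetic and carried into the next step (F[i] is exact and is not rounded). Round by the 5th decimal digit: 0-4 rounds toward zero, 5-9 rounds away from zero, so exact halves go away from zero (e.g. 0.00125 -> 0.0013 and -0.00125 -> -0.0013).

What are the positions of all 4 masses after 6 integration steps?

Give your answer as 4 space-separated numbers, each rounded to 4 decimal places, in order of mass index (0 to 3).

Answer: 6.0061 11.4827 17.1659 19.8632

Derivation:
Step 0: x=[6.0000 8.0000 17.0000 21.0000] v=[0.0000 0.0000 2.0000 0.0000]
Step 1: x=[5.2500 8.8750 16.7500 21.2500] v=[-1.5000 1.7500 -0.5000 0.5000]
Step 2: x=[4.1563 10.2813 15.6563 21.6250] v=[-2.1875 2.8125 -2.1875 0.7500]
Step 3: x=[3.3438 11.5938 14.7110 21.7579] v=[-1.6250 2.6250 -1.8907 0.2657]
Step 4: x=[3.3438 12.2647 14.7481 21.3790] v=[0.0000 1.3418 0.0742 -0.7578]
Step 5: x=[4.3241 12.1309 15.8221 20.5924] v=[1.9605 -0.2676 2.1480 -1.5733]
Step 6: x=[6.0061 11.4827 17.1659 19.8632] v=[3.3639 -1.2965 2.6876 -1.4585]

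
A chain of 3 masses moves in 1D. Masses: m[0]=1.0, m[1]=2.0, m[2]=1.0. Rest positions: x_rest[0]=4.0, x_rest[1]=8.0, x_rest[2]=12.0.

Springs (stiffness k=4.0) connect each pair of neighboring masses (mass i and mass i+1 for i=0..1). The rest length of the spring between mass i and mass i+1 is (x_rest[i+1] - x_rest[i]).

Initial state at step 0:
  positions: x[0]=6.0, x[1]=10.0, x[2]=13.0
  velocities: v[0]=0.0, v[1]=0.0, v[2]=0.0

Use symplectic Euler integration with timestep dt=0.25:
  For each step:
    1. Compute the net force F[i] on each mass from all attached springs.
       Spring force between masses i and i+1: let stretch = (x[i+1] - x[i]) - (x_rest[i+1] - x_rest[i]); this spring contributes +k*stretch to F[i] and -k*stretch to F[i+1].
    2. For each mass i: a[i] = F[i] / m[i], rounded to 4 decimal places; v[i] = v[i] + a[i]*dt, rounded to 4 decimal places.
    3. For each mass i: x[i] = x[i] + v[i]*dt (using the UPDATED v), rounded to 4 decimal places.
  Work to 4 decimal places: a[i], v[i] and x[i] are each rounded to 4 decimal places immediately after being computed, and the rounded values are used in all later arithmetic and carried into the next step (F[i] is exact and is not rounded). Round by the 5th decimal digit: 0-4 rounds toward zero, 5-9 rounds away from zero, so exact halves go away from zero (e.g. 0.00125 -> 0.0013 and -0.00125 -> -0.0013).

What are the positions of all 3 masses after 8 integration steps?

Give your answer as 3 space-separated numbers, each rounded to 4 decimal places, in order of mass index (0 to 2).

Answer: 5.2764 10.0148 13.6945

Derivation:
Step 0: x=[6.0000 10.0000 13.0000] v=[0.0000 0.0000 0.0000]
Step 1: x=[6.0000 9.8750 13.2500] v=[0.0000 -0.5000 1.0000]
Step 2: x=[5.9688 9.6875 13.6563] v=[-0.1250 -0.7500 1.6250]
Step 3: x=[5.8672 9.5313 14.0704] v=[-0.4063 -0.6250 1.6562]
Step 4: x=[5.6817 9.4844 14.3497] v=[-0.7422 -0.1875 1.1171]
Step 5: x=[5.4468 9.5704 14.4127] v=[-0.9395 0.3438 0.2518]
Step 6: x=[5.2428 9.7462 14.2651] v=[-0.8159 0.7032 -0.5905]
Step 7: x=[5.1647 9.9240 13.9878] v=[-0.3125 0.7110 -1.1094]
Step 8: x=[5.2764 10.0148 13.6945] v=[0.4468 0.3633 -1.1732]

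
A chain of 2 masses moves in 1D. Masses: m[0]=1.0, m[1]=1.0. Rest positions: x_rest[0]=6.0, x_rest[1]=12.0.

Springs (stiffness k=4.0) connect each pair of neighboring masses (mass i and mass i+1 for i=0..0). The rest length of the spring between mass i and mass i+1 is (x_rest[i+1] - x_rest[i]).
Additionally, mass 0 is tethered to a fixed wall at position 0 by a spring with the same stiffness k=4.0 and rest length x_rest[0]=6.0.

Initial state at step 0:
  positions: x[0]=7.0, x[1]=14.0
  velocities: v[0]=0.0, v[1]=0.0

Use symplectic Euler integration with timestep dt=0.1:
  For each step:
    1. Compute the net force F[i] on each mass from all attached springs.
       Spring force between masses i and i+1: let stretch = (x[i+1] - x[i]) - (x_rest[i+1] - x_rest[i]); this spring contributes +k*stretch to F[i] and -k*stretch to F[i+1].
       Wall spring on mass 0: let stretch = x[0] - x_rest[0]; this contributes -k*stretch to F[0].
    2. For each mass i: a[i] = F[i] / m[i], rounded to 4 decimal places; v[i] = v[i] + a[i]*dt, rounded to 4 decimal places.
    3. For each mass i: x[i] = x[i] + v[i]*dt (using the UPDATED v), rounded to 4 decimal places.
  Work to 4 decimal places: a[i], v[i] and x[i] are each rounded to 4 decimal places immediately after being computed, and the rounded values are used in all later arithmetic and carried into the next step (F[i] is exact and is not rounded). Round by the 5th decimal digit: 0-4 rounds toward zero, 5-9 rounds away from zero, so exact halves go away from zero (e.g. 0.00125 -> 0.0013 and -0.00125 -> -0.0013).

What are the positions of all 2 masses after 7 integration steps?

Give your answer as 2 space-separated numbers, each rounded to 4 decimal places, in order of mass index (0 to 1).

Step 0: x=[7.0000 14.0000] v=[0.0000 0.0000]
Step 1: x=[7.0000 13.9600] v=[0.0000 -0.4000]
Step 2: x=[6.9984 13.8816] v=[-0.0160 -0.7840]
Step 3: x=[6.9922 13.7679] v=[-0.0621 -1.1373]
Step 4: x=[6.9773 13.6231] v=[-0.1487 -1.4476]
Step 5: x=[6.9492 13.4525] v=[-0.2813 -1.7059]
Step 6: x=[6.9032 13.2618] v=[-0.4597 -1.9072]
Step 7: x=[6.8355 13.0567] v=[-0.6775 -2.0506]

Answer: 6.8355 13.0567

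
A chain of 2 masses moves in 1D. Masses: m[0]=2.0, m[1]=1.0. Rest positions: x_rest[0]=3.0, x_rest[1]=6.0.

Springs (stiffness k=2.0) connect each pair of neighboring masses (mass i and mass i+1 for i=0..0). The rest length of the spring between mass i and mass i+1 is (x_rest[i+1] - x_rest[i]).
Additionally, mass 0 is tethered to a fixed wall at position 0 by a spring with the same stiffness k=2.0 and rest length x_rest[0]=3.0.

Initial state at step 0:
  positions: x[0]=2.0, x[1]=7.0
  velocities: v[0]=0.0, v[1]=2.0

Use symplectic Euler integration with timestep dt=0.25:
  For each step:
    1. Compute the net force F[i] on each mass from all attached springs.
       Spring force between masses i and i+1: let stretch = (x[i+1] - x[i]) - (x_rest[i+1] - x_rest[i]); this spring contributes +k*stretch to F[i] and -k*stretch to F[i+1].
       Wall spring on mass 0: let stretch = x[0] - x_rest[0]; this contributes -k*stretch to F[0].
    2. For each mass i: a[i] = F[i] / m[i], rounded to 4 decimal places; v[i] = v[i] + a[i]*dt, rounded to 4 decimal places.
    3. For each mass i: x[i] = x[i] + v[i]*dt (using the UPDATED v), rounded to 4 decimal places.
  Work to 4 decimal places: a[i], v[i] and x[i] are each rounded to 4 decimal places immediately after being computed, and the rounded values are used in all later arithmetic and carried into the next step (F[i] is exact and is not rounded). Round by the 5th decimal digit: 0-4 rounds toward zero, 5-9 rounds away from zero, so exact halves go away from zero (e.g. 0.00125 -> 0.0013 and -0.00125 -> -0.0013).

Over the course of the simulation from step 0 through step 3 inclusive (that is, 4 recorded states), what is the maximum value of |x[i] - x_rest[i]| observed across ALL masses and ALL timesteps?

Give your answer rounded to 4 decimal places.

Answer: 1.2500

Derivation:
Step 0: x=[2.0000 7.0000] v=[0.0000 2.0000]
Step 1: x=[2.1875 7.2500] v=[0.7500 1.0000]
Step 2: x=[2.5547 7.2422] v=[1.4688 -0.0313]
Step 3: x=[3.0552 7.0234] v=[2.0020 -0.8751]
Max displacement = 1.2500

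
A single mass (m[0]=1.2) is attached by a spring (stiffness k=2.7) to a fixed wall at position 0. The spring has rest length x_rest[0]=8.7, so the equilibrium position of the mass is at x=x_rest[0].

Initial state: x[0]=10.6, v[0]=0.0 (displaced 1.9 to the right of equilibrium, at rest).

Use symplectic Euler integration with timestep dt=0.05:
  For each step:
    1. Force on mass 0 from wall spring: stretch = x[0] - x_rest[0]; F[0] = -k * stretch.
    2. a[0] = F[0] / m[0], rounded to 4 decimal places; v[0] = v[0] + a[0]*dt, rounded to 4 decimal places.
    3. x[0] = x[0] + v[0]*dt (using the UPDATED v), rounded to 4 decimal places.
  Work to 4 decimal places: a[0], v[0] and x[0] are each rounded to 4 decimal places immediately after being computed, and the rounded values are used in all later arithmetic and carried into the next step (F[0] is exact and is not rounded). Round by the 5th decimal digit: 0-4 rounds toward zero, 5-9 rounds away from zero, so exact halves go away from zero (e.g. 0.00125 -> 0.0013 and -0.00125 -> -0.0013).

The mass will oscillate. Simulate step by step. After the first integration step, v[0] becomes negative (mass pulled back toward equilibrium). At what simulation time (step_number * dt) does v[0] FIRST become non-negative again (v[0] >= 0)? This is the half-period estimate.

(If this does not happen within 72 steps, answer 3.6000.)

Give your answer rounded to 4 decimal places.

Step 0: x=[10.6000] v=[0.0000]
Step 1: x=[10.5893] v=[-0.2138]
Step 2: x=[10.5680] v=[-0.4263]
Step 3: x=[10.5362] v=[-0.6365]
Step 4: x=[10.4940] v=[-0.8431]
Step 5: x=[10.4418] v=[-1.0449]
Step 6: x=[10.3798] v=[-1.2409]
Step 7: x=[10.3083] v=[-1.4299]
Step 8: x=[10.2278] v=[-1.6108]
Step 9: x=[10.1387] v=[-1.7827]
Step 10: x=[10.0415] v=[-1.9446]
Step 11: x=[9.9367] v=[-2.0955]
Step 12: x=[9.8250] v=[-2.2346]
Step 13: x=[9.7069] v=[-2.3612]
Step 14: x=[9.5832] v=[-2.4745]
Step 15: x=[9.4545] v=[-2.5739]
Step 16: x=[9.3216] v=[-2.6588]
Step 17: x=[9.1852] v=[-2.7287]
Step 18: x=[9.0460] v=[-2.7833]
Step 19: x=[8.9049] v=[-2.8222]
Step 20: x=[8.7626] v=[-2.8453]
Step 21: x=[8.6200] v=[-2.8523]
Step 22: x=[8.4778] v=[-2.8433]
Step 23: x=[8.3369] v=[-2.8183]
Step 24: x=[8.1980] v=[-2.7775]
Step 25: x=[8.0620] v=[-2.7210]
Step 26: x=[7.9295] v=[-2.6492]
Step 27: x=[7.8014] v=[-2.5625]
Step 28: x=[7.6783] v=[-2.4614]
Step 29: x=[7.5610] v=[-2.3465]
Step 30: x=[7.4501] v=[-2.2184]
Step 31: x=[7.3462] v=[-2.0778]
Step 32: x=[7.2499] v=[-1.9255]
Step 33: x=[7.1618] v=[-1.7624]
Step 34: x=[7.0823] v=[-1.5894]
Step 35: x=[7.0119] v=[-1.4074]
Step 36: x=[6.9510] v=[-1.2175]
Step 37: x=[6.9000] v=[-1.0207]
Step 38: x=[6.8591] v=[-0.8182]
Step 39: x=[6.8285] v=[-0.6111]
Step 40: x=[6.8085] v=[-0.4006]
Step 41: x=[6.7991] v=[-0.1878]
Step 42: x=[6.8004] v=[0.0261]
First v>=0 after going negative at step 42, time=2.1000

Answer: 2.1000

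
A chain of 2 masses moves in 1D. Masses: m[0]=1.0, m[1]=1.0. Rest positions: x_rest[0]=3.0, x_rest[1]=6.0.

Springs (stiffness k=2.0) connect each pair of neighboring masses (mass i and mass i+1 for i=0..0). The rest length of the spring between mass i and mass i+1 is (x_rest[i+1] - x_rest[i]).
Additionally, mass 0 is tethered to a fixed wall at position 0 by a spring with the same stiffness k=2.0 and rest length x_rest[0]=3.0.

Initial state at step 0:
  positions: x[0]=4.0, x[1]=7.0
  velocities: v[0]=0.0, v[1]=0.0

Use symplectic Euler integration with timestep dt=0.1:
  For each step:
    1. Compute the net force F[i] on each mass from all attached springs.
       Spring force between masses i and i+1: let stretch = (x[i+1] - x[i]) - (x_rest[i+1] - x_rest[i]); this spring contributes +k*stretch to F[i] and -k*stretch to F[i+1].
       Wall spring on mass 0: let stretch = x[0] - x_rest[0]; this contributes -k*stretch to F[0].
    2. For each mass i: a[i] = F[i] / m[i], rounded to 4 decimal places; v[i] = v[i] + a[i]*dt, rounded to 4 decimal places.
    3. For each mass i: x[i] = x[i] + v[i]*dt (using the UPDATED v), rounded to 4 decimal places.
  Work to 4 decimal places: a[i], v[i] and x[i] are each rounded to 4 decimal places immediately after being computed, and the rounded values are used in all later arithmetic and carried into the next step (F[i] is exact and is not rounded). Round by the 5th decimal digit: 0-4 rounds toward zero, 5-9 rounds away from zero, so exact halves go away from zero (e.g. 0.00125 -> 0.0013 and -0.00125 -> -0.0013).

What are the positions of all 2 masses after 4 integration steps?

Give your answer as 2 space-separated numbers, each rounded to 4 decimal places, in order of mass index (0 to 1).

Step 0: x=[4.0000 7.0000] v=[0.0000 0.0000]
Step 1: x=[3.9800 7.0000] v=[-0.2000 0.0000]
Step 2: x=[3.9408 6.9996] v=[-0.3920 -0.0040]
Step 3: x=[3.8840 6.9980] v=[-0.5684 -0.0158]
Step 4: x=[3.8118 6.9941] v=[-0.7224 -0.0386]

Answer: 3.8118 6.9941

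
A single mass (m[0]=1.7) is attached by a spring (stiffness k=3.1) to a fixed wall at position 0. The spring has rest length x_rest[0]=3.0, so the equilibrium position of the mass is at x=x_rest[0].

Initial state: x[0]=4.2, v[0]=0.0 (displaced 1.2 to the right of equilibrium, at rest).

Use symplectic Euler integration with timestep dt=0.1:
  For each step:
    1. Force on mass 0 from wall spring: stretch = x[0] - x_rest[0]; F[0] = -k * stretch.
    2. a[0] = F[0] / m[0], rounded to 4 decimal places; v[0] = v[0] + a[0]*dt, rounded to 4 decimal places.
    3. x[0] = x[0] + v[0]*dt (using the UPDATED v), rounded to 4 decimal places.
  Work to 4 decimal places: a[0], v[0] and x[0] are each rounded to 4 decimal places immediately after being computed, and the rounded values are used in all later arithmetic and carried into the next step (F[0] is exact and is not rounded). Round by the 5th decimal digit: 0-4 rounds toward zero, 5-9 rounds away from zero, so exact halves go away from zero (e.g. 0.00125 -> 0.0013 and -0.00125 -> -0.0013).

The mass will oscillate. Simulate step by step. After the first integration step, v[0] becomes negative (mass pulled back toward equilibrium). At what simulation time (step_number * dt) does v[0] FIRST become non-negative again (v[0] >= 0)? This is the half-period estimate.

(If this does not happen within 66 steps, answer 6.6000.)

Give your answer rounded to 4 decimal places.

Answer: 2.4000

Derivation:
Step 0: x=[4.2000] v=[0.0000]
Step 1: x=[4.1781] v=[-0.2188]
Step 2: x=[4.1347] v=[-0.4336]
Step 3: x=[4.0707] v=[-0.6405]
Step 4: x=[3.9871] v=[-0.8358]
Step 5: x=[3.8855] v=[-1.0158]
Step 6: x=[3.7678] v=[-1.1773]
Step 7: x=[3.6361] v=[-1.3173]
Step 8: x=[3.4928] v=[-1.4333]
Step 9: x=[3.3405] v=[-1.5232]
Step 10: x=[3.1820] v=[-1.5853]
Step 11: x=[3.0202] v=[-1.6185]
Step 12: x=[2.8580] v=[-1.6222]
Step 13: x=[2.6984] v=[-1.5963]
Step 14: x=[2.5443] v=[-1.5413]
Step 15: x=[2.3985] v=[-1.4582]
Step 16: x=[2.2637] v=[-1.3485]
Step 17: x=[2.1423] v=[-1.2142]
Step 18: x=[2.0365] v=[-1.0578]
Step 19: x=[1.9483] v=[-0.8821]
Step 20: x=[1.8793] v=[-0.6903]
Step 21: x=[1.8307] v=[-0.4859]
Step 22: x=[1.8034] v=[-0.2727]
Step 23: x=[1.7980] v=[-0.0545]
Step 24: x=[1.8145] v=[0.1647]
First v>=0 after going negative at step 24, time=2.4000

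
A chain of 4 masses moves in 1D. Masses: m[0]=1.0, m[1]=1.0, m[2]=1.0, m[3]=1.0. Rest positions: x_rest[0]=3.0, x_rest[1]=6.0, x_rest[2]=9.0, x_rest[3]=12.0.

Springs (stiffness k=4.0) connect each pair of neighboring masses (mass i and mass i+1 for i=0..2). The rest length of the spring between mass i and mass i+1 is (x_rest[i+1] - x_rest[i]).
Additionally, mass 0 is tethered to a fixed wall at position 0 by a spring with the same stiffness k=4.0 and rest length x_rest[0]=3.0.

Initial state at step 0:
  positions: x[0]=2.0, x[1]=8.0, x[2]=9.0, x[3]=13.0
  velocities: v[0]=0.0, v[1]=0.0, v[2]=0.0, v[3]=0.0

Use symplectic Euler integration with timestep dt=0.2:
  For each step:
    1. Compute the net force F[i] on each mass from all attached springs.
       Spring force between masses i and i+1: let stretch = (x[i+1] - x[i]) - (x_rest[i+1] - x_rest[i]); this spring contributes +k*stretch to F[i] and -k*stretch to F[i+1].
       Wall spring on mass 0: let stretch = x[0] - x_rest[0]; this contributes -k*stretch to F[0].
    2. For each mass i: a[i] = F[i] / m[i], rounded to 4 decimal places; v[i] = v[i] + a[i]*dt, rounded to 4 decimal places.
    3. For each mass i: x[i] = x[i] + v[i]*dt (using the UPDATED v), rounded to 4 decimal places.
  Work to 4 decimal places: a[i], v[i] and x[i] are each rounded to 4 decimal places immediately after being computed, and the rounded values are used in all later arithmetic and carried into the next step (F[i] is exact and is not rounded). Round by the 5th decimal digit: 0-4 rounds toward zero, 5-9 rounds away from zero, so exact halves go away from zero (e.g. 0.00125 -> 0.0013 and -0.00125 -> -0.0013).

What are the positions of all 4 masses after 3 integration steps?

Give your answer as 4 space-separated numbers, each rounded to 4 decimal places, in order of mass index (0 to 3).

Answer: 4.3521 5.1343 10.5283 12.4865

Derivation:
Step 0: x=[2.0000 8.0000 9.0000 13.0000] v=[0.0000 0.0000 0.0000 0.0000]
Step 1: x=[2.6400 7.2000 9.4800 12.8400] v=[3.2000 -4.0000 2.4000 -0.8000]
Step 2: x=[3.5872 6.0352 10.1328 12.6224] v=[4.7360 -5.8240 3.2640 -1.0880]
Step 3: x=[4.3521 5.1343 10.5283 12.4865] v=[3.8246 -4.5043 1.9776 -0.6797]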